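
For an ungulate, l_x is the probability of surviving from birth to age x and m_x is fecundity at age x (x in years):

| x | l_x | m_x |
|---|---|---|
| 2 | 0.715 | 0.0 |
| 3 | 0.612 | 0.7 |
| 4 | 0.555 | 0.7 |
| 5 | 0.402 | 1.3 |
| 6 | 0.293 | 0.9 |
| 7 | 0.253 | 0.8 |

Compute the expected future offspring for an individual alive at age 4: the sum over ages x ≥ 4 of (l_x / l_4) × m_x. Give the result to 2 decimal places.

2.48

l_4 = 0.555. Conditional survival from age 4 to x is l_x / l_4.
  x=4: (0.555/0.555) × 0.7 = 0.7000
  x=5: (0.402/0.555) × 1.3 = 0.9416
  x=6: (0.293/0.555) × 0.9 = 0.4751
  x=7: (0.253/0.555) × 0.8 = 0.3647
Sum = 0.7000 + 0.9416 + 0.4751 + 0.3647 = 2.4814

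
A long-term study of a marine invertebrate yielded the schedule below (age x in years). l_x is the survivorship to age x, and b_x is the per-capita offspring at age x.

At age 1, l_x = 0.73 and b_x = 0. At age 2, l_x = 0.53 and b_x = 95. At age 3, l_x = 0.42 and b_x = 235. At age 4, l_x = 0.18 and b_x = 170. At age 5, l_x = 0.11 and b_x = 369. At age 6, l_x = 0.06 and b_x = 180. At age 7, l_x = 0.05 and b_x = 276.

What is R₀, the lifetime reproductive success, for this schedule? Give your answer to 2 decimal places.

R₀ = Σ l_x b_x:
  age 1: 0.73 × 0 = 0.0000
  age 2: 0.53 × 95 = 50.3500
  age 3: 0.42 × 235 = 98.7000
  age 4: 0.18 × 170 = 30.6000
  age 5: 0.11 × 369 = 40.5900
  age 6: 0.06 × 180 = 10.8000
  age 7: 0.05 × 276 = 13.8000
R₀ = 0.0000 + 50.3500 + 98.7000 + 30.6000 + 40.5900 + 10.8000 + 13.8000 = 244.8400

244.84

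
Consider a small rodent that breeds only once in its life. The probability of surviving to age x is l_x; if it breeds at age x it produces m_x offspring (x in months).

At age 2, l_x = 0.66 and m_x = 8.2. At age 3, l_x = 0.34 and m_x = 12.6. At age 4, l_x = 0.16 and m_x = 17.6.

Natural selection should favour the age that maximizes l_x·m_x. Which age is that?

2

Expected offspring if breeding at age x = l_x × m_x:
  age 2: 0.66 × 8.2 = 5.412
  age 3: 0.34 × 12.6 = 4.284
  age 4: 0.16 × 17.6 = 2.816
Maximum at age 2 (5.412).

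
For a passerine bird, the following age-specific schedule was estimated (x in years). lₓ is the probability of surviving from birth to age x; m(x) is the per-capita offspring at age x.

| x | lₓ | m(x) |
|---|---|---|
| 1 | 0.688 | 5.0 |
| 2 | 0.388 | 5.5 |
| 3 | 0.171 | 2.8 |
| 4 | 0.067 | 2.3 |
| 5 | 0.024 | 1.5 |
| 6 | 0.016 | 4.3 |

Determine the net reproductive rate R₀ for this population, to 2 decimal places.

R₀ = Σ lₓ m(x):
  age 1: 0.688 × 5.0 = 3.4400
  age 2: 0.388 × 5.5 = 2.1340
  age 3: 0.171 × 2.8 = 0.4788
  age 4: 0.067 × 2.3 = 0.1541
  age 5: 0.024 × 1.5 = 0.0360
  age 6: 0.016 × 4.3 = 0.0688
R₀ = 3.4400 + 2.1340 + 0.4788 + 0.1541 + 0.0360 + 0.0688 = 6.3117

6.31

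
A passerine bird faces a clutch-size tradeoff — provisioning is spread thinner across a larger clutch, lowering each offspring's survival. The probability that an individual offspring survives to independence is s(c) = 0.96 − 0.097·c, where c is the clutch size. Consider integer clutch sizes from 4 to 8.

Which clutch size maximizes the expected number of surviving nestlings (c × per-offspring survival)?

Expected surviving nestlings = c × s(c):
  c=4: 4 × 0.572 = 2.288
  c=5: 5 × 0.475 = 2.375
  c=6: 6 × 0.378 = 2.268
  c=7: 7 × 0.281 = 1.967
  c=8: 8 × 0.184 = 1.472
Maximum at c = 5 (2.375 surviving nestlings).

5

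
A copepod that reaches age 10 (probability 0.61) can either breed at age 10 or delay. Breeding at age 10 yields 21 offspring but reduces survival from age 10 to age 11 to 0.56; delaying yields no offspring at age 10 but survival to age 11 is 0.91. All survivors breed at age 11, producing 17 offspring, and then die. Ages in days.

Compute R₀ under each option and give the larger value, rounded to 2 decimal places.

breed at age 10: R₀ = 0.61 × (21 + 0.56 × 17) = 0.61 × 30.5200 = 18.6172
delay to age 11: R₀ = 0.61 × (0.91 × 17) = 0.61 × 15.4700 = 9.4367
Higher: breed at age 10 (18.6172).

18.62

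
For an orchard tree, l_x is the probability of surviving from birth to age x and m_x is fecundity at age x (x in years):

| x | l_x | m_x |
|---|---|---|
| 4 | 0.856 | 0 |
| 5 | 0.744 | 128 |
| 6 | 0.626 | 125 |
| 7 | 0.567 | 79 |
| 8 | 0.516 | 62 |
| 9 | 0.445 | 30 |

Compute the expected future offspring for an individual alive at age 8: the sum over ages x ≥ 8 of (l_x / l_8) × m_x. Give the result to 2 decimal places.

87.87

l_8 = 0.516. Conditional survival from age 8 to x is l_x / l_8.
  x=8: (0.516/0.516) × 62 = 62.0000
  x=9: (0.445/0.516) × 30 = 25.8721
Sum = 62.0000 + 25.8721 = 87.8721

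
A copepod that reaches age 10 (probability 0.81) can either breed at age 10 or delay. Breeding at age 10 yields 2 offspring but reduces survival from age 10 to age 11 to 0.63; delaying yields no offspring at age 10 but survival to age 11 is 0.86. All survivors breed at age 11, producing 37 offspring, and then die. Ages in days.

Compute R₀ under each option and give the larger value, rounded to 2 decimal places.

breed at age 10: R₀ = 0.81 × (2 + 0.63 × 37) = 0.81 × 25.3100 = 20.5011
delay to age 11: R₀ = 0.81 × (0.86 × 37) = 0.81 × 31.8200 = 25.7742
Higher: delay to age 11 (25.7742).

25.77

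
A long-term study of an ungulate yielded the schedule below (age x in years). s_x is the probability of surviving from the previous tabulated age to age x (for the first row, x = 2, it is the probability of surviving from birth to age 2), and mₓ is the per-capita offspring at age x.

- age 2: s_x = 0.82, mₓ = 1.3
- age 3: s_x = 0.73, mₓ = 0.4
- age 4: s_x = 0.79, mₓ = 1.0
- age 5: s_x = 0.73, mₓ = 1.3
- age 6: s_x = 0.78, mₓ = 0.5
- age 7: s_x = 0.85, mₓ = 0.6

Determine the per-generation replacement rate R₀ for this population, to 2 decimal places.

2.50

Survivorship from birth: l_x = s_2·s_3·…·s_x.
  l_2 = 0.82000
  l_3 = 0.59860
  l_4 = 0.47289
  l_5 = 0.34521
  l_6 = 0.26927
  l_7 = 0.22888
R₀ = Σ l_x mₓ:
  age 2: 0.82000 × 1.3 = 1.0660
  age 3: 0.59860 × 0.4 = 0.2394
  age 4: 0.47289 × 1.0 = 0.4729
  age 5: 0.34521 × 1.3 = 0.4488
  age 6: 0.26927 × 0.5 = 0.1346
  age 7: 0.22888 × 0.6 = 0.1373
R₀ = 1.0660 + 0.2394 + 0.4729 + 0.4488 + 0.1346 + 0.1373 = 2.4991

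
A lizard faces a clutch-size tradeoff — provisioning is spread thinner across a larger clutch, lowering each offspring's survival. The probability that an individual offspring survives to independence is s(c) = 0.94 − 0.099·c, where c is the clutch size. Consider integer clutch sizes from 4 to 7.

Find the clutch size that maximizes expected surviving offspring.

Expected surviving offspring = c × s(c):
  c=4: 4 × 0.544 = 2.176
  c=5: 5 × 0.445 = 2.225
  c=6: 6 × 0.346 = 2.076
  c=7: 7 × 0.247 = 1.729
Maximum at c = 5 (2.225 surviving offspring).

5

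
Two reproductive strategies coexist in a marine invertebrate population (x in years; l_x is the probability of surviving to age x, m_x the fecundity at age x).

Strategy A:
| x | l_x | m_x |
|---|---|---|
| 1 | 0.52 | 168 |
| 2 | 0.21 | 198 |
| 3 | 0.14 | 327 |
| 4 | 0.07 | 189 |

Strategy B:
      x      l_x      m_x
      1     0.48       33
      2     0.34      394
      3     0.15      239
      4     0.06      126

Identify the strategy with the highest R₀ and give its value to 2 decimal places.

Strategy A: R₀ = 0.52×168 + 0.21×198 + 0.14×327 + 0.07×189 = 187.9500
Strategy B: R₀ = 0.48×33 + 0.34×394 + 0.15×239 + 0.06×126 = 193.2100
Highest R₀: strategy B with 193.2100.

193.21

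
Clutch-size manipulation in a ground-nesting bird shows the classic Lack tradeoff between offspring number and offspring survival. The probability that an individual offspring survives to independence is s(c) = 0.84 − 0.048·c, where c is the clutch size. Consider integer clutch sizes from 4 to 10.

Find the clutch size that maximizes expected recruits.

9

Expected recruits = c × s(c):
  c=4: 4 × 0.648 = 2.592
  c=5: 5 × 0.600 = 3.000
  c=6: 6 × 0.552 = 3.312
  c=7: 7 × 0.504 = 3.528
  c=8: 8 × 0.456 = 3.648
  c=9: 9 × 0.408 = 3.672
  c=10: 10 × 0.360 = 3.600
Maximum at c = 9 (3.672 recruits).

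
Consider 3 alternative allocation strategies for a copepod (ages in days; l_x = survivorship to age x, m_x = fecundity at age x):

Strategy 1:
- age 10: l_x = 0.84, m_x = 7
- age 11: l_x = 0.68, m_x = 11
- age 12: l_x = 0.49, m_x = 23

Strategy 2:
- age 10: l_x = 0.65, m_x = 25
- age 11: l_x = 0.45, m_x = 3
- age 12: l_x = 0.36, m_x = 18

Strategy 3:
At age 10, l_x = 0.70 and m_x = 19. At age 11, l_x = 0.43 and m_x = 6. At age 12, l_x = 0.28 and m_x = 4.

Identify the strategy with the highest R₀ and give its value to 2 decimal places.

Strategy 1: R₀ = 0.84×7 + 0.68×11 + 0.49×23 = 24.6300
Strategy 2: R₀ = 0.65×25 + 0.45×3 + 0.36×18 = 24.0800
Strategy 3: R₀ = 0.70×19 + 0.43×6 + 0.28×4 = 17.0000
Highest R₀: strategy 1 with 24.6300.

24.63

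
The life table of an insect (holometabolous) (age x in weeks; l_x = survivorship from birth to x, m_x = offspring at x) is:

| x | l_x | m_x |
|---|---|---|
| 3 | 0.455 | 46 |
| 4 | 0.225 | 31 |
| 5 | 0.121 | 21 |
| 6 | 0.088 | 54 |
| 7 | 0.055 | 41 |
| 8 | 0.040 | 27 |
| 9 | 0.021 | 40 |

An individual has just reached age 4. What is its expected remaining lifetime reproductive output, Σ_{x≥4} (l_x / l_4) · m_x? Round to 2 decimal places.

81.97

l_4 = 0.225. Conditional survival from age 4 to x is l_x / l_4.
  x=4: (0.225/0.225) × 31 = 31.0000
  x=5: (0.121/0.225) × 21 = 11.2933
  x=6: (0.088/0.225) × 54 = 21.1200
  x=7: (0.055/0.225) × 41 = 10.0222
  x=8: (0.040/0.225) × 27 = 4.8000
  x=9: (0.021/0.225) × 40 = 3.7333
Sum = 31.0000 + 11.2933 + 21.1200 + 10.0222 + 4.8000 + 3.7333 = 81.9689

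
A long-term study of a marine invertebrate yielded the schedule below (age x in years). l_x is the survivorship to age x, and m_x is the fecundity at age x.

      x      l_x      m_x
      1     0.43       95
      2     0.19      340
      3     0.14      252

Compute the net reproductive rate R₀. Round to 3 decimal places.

R₀ = Σ l_x m_x:
  age 1: 0.43 × 95 = 40.8500
  age 2: 0.19 × 340 = 64.6000
  age 3: 0.14 × 252 = 35.2800
R₀ = 40.8500 + 64.6000 + 35.2800 = 140.7300

140.730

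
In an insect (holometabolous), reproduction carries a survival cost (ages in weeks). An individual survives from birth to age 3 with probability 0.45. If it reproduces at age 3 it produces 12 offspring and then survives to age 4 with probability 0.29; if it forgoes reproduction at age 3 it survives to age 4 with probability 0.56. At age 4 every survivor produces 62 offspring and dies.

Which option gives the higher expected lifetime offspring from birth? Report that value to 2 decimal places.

breed at age 3: R₀ = 0.45 × (12 + 0.29 × 62) = 0.45 × 29.9800 = 13.4910
delay to age 4: R₀ = 0.45 × (0.56 × 62) = 0.45 × 34.7200 = 15.6240
Higher: delay to age 4 (15.6240).

15.62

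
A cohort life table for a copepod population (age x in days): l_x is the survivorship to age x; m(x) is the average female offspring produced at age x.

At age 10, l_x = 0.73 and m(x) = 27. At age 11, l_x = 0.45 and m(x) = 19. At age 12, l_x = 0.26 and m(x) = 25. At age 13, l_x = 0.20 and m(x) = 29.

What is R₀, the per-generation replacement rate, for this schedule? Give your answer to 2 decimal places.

R₀ = Σ l_x m(x):
  age 10: 0.73 × 27 = 19.7100
  age 11: 0.45 × 19 = 8.5500
  age 12: 0.26 × 25 = 6.5000
  age 13: 0.20 × 29 = 5.8000
R₀ = 19.7100 + 8.5500 + 6.5000 + 5.8000 = 40.5600

40.56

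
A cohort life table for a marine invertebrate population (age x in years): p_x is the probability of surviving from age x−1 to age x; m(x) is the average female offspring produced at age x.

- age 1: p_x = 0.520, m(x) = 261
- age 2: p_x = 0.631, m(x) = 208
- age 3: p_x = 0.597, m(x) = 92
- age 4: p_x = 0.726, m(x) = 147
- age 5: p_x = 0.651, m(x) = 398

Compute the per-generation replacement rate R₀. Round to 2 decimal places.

279.74

Survivorship from birth: l_x = p_1·p_2·…·p_x.
  l_1 = 0.52000
  l_2 = 0.32812
  l_3 = 0.19589
  l_4 = 0.14221
  l_5 = 0.09258
R₀ = Σ l_x m(x):
  age 1: 0.52000 × 261 = 135.7200
  age 2: 0.32812 × 208 = 68.2490
  age 3: 0.19589 × 92 = 18.0219
  age 4: 0.14221 × 147 = 20.9049
  age 5: 0.09258 × 398 = 36.8468
R₀ = 135.7200 + 68.2490 + 18.0219 + 20.9049 + 36.8468 = 279.7425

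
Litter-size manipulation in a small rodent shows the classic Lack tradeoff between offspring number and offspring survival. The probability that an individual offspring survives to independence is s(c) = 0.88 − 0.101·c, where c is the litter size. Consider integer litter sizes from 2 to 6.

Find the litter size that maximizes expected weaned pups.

Expected weaned pups = c × s(c):
  c=2: 2 × 0.678 = 1.356
  c=3: 3 × 0.577 = 1.731
  c=4: 4 × 0.476 = 1.904
  c=5: 5 × 0.375 = 1.875
  c=6: 6 × 0.274 = 1.644
Maximum at c = 4 (1.904 weaned pups).

4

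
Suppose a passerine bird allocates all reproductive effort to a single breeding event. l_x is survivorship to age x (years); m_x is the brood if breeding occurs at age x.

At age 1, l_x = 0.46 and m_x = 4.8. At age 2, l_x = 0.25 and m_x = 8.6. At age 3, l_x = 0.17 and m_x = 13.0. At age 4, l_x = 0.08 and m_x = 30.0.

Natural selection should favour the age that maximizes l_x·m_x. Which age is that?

4

Expected offspring if breeding at age x = l_x × m_x:
  age 1: 0.46 × 4.8 = 2.208
  age 2: 0.25 × 8.6 = 2.150
  age 3: 0.17 × 13.0 = 2.210
  age 4: 0.08 × 30.0 = 2.400
Maximum at age 4 (2.400).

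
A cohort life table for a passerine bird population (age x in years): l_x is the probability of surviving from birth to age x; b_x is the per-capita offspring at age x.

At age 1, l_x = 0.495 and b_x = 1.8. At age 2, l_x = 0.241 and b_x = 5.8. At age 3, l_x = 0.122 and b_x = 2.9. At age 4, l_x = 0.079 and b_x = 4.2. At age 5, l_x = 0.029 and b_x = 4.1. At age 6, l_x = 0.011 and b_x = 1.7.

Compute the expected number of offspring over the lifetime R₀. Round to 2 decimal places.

3.11

R₀ = Σ l_x b_x:
  age 1: 0.495 × 1.8 = 0.8910
  age 2: 0.241 × 5.8 = 1.3978
  age 3: 0.122 × 2.9 = 0.3538
  age 4: 0.079 × 4.2 = 0.3318
  age 5: 0.029 × 4.1 = 0.1189
  age 6: 0.011 × 1.7 = 0.0187
R₀ = 0.8910 + 1.3978 + 0.3538 + 0.3318 + 0.1189 + 0.0187 = 3.1120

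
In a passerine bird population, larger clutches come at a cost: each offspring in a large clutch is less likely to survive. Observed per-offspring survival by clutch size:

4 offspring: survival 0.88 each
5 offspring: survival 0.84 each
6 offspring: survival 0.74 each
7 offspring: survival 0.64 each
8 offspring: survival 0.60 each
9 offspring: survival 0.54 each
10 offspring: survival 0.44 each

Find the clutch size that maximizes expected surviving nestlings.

Expected surviving nestlings = c × s(c):
  c=4: 4 × 0.88 = 3.520
  c=5: 5 × 0.84 = 4.200
  c=6: 6 × 0.74 = 4.440
  c=7: 7 × 0.64 = 4.480
  c=8: 8 × 0.60 = 4.800
  c=9: 9 × 0.54 = 4.860
  c=10: 10 × 0.44 = 4.400
Maximum at c = 9 (4.860 surviving nestlings).

9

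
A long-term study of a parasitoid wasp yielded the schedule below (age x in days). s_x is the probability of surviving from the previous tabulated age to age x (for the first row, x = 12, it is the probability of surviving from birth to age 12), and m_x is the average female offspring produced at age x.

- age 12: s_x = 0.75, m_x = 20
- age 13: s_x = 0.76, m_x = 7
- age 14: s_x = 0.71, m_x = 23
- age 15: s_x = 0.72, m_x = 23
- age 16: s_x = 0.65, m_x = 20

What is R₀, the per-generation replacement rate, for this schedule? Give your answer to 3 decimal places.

Survivorship from birth: l_x = s_12·s_13·…·s_x.
  l_12 = 0.75000
  l_13 = 0.57000
  l_14 = 0.40470
  l_15 = 0.29138
  l_16 = 0.18940
R₀ = Σ l_x m_x:
  age 12: 0.75000 × 20 = 15.0000
  age 13: 0.57000 × 7 = 3.9900
  age 14: 0.40470 × 23 = 9.3081
  age 15: 0.29138 × 23 = 6.7017
  age 16: 0.18940 × 20 = 3.7880
R₀ = 15.0000 + 3.9900 + 9.3081 + 6.7017 + 3.7880 = 38.7878

38.788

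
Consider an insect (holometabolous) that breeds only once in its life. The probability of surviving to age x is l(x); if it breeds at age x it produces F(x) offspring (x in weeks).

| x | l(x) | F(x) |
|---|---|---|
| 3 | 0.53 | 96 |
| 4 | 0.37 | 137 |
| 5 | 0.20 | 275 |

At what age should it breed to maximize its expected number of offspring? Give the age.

5

Expected offspring if breeding at age x = l(x) × F(x):
  age 3: 0.53 × 96 = 50.880
  age 4: 0.37 × 137 = 50.690
  age 5: 0.20 × 275 = 55.000
Maximum at age 5 (55.000).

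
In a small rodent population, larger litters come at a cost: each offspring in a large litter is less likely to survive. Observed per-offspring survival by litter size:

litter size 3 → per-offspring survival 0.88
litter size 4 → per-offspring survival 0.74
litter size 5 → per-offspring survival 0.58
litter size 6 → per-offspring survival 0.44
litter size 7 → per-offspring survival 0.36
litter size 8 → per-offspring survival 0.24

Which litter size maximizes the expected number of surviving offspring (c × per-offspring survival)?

4

Expected surviving offspring = c × s(c):
  c=3: 3 × 0.88 = 2.640
  c=4: 4 × 0.74 = 2.960
  c=5: 5 × 0.58 = 2.900
  c=6: 6 × 0.44 = 2.640
  c=7: 7 × 0.36 = 2.520
  c=8: 8 × 0.24 = 1.920
Maximum at c = 4 (2.960 surviving offspring).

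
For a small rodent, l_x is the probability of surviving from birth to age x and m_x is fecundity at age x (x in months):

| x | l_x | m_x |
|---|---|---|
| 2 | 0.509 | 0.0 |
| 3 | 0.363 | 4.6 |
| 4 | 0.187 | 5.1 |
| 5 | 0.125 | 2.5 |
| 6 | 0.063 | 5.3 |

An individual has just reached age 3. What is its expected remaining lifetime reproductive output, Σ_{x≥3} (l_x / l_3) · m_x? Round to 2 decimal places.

9.01

l_3 = 0.363. Conditional survival from age 3 to x is l_x / l_3.
  x=3: (0.363/0.363) × 4.6 = 4.6000
  x=4: (0.187/0.363) × 5.1 = 2.6273
  x=5: (0.125/0.363) × 2.5 = 0.8609
  x=6: (0.063/0.363) × 5.3 = 0.9198
Sum = 4.6000 + 2.6273 + 0.8609 + 0.9198 = 9.0080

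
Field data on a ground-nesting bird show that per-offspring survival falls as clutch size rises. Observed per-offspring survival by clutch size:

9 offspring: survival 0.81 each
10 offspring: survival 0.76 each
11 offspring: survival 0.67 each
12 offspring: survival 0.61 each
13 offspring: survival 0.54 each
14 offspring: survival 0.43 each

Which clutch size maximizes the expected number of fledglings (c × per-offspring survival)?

Expected fledglings = c × s(c):
  c=9: 9 × 0.81 = 7.290
  c=10: 10 × 0.76 = 7.600
  c=11: 11 × 0.67 = 7.370
  c=12: 12 × 0.61 = 7.320
  c=13: 13 × 0.54 = 7.020
  c=14: 14 × 0.43 = 6.020
Maximum at c = 10 (7.600 fledglings).

10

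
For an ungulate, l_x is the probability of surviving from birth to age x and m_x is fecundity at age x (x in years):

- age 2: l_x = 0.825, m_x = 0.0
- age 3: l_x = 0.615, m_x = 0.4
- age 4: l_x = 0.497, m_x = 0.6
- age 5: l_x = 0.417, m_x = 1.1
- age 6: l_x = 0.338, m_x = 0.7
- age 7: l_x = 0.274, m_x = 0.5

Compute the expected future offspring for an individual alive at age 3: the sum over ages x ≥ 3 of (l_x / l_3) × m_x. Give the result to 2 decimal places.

2.24

l_3 = 0.615. Conditional survival from age 3 to x is l_x / l_3.
  x=3: (0.615/0.615) × 0.4 = 0.4000
  x=4: (0.497/0.615) × 0.6 = 0.4849
  x=5: (0.417/0.615) × 1.1 = 0.7459
  x=6: (0.338/0.615) × 0.7 = 0.3847
  x=7: (0.274/0.615) × 0.5 = 0.2228
Sum = 0.4000 + 0.4849 + 0.7459 + 0.3847 + 0.2228 = 2.2382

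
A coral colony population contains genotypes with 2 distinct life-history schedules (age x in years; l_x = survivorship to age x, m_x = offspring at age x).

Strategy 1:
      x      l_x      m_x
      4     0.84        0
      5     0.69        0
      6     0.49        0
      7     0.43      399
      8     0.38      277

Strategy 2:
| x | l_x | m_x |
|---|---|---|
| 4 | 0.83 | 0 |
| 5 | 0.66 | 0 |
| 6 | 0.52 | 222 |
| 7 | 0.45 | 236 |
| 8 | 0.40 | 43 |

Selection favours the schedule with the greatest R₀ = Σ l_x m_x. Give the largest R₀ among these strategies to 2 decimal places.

276.83

Strategy 1: R₀ = 0.84×0 + 0.69×0 + 0.49×0 + 0.43×399 + 0.38×277 = 276.8300
Strategy 2: R₀ = 0.83×0 + 0.66×0 + 0.52×222 + 0.45×236 + 0.40×43 = 238.8400
Highest R₀: strategy 1 with 276.8300.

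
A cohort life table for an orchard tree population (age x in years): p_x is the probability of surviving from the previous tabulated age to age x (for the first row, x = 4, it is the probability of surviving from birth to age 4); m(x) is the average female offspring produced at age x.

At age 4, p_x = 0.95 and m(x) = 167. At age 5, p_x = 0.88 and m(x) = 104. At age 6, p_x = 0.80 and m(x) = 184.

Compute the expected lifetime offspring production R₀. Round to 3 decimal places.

Survivorship from birth: l_x = p_4·p_5·…·p_x.
  l_4 = 0.95000
  l_5 = 0.83600
  l_6 = 0.66880
R₀ = Σ l_x m(x):
  age 4: 0.95000 × 167 = 158.6500
  age 5: 0.83600 × 104 = 86.9440
  age 6: 0.66880 × 184 = 123.0592
R₀ = 158.6500 + 86.9440 + 123.0592 = 368.6532

368.653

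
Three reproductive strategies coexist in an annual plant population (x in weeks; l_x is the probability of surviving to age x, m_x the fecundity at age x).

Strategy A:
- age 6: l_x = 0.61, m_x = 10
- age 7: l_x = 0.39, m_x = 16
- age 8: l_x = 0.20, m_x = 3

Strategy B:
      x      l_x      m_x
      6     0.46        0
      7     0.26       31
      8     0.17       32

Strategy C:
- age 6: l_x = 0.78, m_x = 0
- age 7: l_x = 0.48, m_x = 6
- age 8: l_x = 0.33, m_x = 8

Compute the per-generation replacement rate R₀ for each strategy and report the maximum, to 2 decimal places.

Strategy A: R₀ = 0.61×10 + 0.39×16 + 0.20×3 = 12.9400
Strategy B: R₀ = 0.46×0 + 0.26×31 + 0.17×32 = 13.5000
Strategy C: R₀ = 0.78×0 + 0.48×6 + 0.33×8 = 5.5200
Highest R₀: strategy B with 13.5000.

13.50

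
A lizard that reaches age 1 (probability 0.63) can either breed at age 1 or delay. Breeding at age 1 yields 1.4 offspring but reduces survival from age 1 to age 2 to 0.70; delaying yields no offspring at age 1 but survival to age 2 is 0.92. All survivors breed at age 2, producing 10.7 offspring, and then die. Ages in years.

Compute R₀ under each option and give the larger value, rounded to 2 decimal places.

6.20

breed at age 1: R₀ = 0.63 × (1.4 + 0.70 × 10.7) = 0.63 × 8.8900 = 5.6007
delay to age 2: R₀ = 0.63 × (0.92 × 10.7) = 0.63 × 9.8440 = 6.2017
Higher: delay to age 2 (6.2017).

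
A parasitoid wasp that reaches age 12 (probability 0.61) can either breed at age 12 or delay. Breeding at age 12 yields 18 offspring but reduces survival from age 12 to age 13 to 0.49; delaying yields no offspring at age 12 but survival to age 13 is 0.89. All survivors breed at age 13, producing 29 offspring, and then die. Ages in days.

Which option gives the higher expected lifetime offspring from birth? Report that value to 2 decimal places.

19.65

breed at age 12: R₀ = 0.61 × (18 + 0.49 × 29) = 0.61 × 32.2100 = 19.6481
delay to age 13: R₀ = 0.61 × (0.89 × 29) = 0.61 × 25.8100 = 15.7441
Higher: breed at age 12 (19.6481).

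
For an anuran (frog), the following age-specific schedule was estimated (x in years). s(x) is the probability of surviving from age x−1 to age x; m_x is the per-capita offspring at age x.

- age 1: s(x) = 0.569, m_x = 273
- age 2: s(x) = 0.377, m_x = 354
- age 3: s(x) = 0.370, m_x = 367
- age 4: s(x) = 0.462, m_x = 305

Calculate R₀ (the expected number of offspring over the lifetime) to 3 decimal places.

Survivorship from birth: l_x = s_1·s_2·…·s_x.
  l_1 = 0.56900
  l_2 = 0.21451
  l_3 = 0.07937
  l_4 = 0.03667
R₀ = Σ l_x m_x:
  age 1: 0.56900 × 273 = 155.3370
  age 2: 0.21451 × 354 = 75.9365
  age 3: 0.07937 × 367 = 29.1288
  age 4: 0.03667 × 305 = 11.1844
R₀ = 155.3370 + 75.9365 + 29.1288 + 11.1844 = 271.5867

271.587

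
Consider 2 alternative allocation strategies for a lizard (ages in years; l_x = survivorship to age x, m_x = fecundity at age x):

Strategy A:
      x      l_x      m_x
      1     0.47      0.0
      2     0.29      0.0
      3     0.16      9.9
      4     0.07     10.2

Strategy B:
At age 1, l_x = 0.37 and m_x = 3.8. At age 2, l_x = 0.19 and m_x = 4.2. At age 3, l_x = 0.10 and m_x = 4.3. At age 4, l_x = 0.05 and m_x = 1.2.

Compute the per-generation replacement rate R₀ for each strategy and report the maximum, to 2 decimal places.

Strategy A: R₀ = 0.47×0.0 + 0.29×0.0 + 0.16×9.9 + 0.07×10.2 = 2.2980
Strategy B: R₀ = 0.37×3.8 + 0.19×4.2 + 0.10×4.3 + 0.05×1.2 = 2.6940
Highest R₀: strategy B with 2.6940.

2.69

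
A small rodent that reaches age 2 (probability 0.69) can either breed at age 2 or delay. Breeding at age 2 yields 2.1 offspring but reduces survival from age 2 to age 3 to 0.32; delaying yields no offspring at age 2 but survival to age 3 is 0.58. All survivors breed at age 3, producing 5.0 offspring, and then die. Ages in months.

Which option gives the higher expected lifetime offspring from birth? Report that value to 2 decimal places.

2.55

breed at age 2: R₀ = 0.69 × (2.1 + 0.32 × 5.0) = 0.69 × 3.7000 = 2.5530
delay to age 3: R₀ = 0.69 × (0.58 × 5.0) = 0.69 × 2.9000 = 2.0010
Higher: breed at age 2 (2.5530).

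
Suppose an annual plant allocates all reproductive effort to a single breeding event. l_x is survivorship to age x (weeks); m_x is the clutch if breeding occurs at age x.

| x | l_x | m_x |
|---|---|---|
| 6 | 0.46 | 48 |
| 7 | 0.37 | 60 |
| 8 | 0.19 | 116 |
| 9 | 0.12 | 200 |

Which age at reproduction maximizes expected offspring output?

Expected offspring if breeding at age x = l_x × m_x:
  age 6: 0.46 × 48 = 22.080
  age 7: 0.37 × 60 = 22.200
  age 8: 0.19 × 116 = 22.040
  age 9: 0.12 × 200 = 24.000
Maximum at age 9 (24.000).

9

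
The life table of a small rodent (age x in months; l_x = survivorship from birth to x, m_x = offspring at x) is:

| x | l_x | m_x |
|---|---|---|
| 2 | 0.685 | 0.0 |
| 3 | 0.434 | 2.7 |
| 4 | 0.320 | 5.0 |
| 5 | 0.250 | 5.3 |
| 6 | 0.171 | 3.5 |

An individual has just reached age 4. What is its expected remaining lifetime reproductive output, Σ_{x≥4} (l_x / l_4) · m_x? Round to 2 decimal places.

11.01

l_4 = 0.320. Conditional survival from age 4 to x is l_x / l_4.
  x=4: (0.320/0.320) × 5.0 = 5.0000
  x=5: (0.250/0.320) × 5.3 = 4.1406
  x=6: (0.171/0.320) × 3.5 = 1.8703
Sum = 5.0000 + 4.1406 + 1.8703 = 11.0109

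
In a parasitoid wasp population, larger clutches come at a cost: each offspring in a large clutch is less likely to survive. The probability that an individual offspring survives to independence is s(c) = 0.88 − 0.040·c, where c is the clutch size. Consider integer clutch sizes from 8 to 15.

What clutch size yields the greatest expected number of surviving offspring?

Expected surviving offspring = c × s(c):
  c=8: 8 × 0.560 = 4.480
  c=9: 9 × 0.520 = 4.680
  c=10: 10 × 0.480 = 4.800
  c=11: 11 × 0.440 = 4.840
  c=12: 12 × 0.400 = 4.800
  c=13: 13 × 0.360 = 4.680
  c=14: 14 × 0.320 = 4.480
  c=15: 15 × 0.280 = 4.200
Maximum at c = 11 (4.840 surviving offspring).

11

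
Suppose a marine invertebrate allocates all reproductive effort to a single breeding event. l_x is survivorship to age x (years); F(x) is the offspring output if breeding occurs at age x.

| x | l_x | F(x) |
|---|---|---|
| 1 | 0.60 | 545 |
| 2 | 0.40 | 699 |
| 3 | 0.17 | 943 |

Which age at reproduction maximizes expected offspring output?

1

Expected offspring if breeding at age x = l_x × F(x):
  age 1: 0.60 × 545 = 327.000
  age 2: 0.40 × 699 = 279.600
  age 3: 0.17 × 943 = 160.310
Maximum at age 1 (327.000).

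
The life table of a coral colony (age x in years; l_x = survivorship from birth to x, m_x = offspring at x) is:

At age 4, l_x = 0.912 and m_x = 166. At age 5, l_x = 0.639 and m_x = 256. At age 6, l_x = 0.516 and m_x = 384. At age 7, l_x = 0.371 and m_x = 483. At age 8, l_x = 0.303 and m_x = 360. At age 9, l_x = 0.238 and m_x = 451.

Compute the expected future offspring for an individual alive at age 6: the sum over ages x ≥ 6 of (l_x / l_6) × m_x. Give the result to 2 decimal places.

1150.69

l_6 = 0.516. Conditional survival from age 6 to x is l_x / l_6.
  x=6: (0.516/0.516) × 384 = 384.0000
  x=7: (0.371/0.516) × 483 = 347.2733
  x=8: (0.303/0.516) × 360 = 211.3953
  x=9: (0.238/0.516) × 451 = 208.0194
Sum = 384.0000 + 347.2733 + 211.3953 + 208.0194 = 1150.6880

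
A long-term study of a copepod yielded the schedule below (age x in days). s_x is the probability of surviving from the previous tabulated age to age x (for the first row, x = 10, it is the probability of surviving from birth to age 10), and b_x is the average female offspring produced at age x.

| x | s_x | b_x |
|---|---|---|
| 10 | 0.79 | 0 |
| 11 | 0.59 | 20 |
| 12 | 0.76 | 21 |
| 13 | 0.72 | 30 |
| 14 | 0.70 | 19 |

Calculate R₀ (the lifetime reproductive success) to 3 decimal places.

27.805

Survivorship from birth: l_x = s_10·s_11·…·s_x.
  l_10 = 0.79000
  l_11 = 0.46610
  l_12 = 0.35424
  l_13 = 0.25505
  l_14 = 0.17853
R₀ = Σ l_x b_x:
  age 10: 0.79000 × 0 = 0.0000
  age 11: 0.46610 × 20 = 9.3220
  age 12: 0.35424 × 21 = 7.4390
  age 13: 0.25505 × 30 = 7.6515
  age 14: 0.17853 × 19 = 3.3921
R₀ = 0.0000 + 9.3220 + 7.4390 + 7.6515 + 3.3921 = 27.8046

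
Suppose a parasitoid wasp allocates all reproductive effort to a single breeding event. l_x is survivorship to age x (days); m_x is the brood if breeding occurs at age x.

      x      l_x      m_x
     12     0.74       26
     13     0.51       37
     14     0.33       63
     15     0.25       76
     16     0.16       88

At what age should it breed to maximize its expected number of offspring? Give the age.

Expected offspring if breeding at age x = l_x × m_x:
  age 12: 0.74 × 26 = 19.240
  age 13: 0.51 × 37 = 18.870
  age 14: 0.33 × 63 = 20.790
  age 15: 0.25 × 76 = 19.000
  age 16: 0.16 × 88 = 14.080
Maximum at age 14 (20.790).

14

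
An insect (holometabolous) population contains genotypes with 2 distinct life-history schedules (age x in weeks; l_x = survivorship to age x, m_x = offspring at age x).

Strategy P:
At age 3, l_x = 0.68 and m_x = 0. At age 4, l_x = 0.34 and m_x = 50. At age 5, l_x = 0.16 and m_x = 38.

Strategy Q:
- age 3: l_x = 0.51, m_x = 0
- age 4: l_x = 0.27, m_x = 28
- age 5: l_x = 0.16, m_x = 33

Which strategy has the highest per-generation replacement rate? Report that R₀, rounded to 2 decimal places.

Strategy P: R₀ = 0.68×0 + 0.34×50 + 0.16×38 = 23.0800
Strategy Q: R₀ = 0.51×0 + 0.27×28 + 0.16×33 = 12.8400
Highest R₀: strategy P with 23.0800.

23.08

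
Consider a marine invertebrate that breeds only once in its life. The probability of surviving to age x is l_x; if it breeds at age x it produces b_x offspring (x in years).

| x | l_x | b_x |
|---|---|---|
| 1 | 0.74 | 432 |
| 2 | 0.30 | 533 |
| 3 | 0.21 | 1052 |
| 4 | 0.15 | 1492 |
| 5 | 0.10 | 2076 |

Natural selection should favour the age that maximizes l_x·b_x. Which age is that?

1

Expected offspring if breeding at age x = l_x × b_x:
  age 1: 0.74 × 432 = 319.680
  age 2: 0.30 × 533 = 159.900
  age 3: 0.21 × 1052 = 220.920
  age 4: 0.15 × 1492 = 223.800
  age 5: 0.10 × 2076 = 207.600
Maximum at age 1 (319.680).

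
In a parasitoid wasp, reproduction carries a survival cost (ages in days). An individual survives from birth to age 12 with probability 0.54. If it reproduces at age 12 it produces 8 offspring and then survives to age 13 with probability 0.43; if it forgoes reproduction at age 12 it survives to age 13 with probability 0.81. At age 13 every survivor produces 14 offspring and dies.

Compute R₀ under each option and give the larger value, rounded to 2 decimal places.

breed at age 12: R₀ = 0.54 × (8 + 0.43 × 14) = 0.54 × 14.0200 = 7.5708
delay to age 13: R₀ = 0.54 × (0.81 × 14) = 0.54 × 11.3400 = 6.1236
Higher: breed at age 12 (7.5708).

7.57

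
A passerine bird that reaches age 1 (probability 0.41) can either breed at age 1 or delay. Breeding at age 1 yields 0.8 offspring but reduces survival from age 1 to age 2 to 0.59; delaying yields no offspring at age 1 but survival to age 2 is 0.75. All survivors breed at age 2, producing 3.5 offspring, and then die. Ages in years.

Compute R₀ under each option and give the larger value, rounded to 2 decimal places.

breed at age 1: R₀ = 0.41 × (0.8 + 0.59 × 3.5) = 0.41 × 2.8650 = 1.1746
delay to age 2: R₀ = 0.41 × (0.75 × 3.5) = 0.41 × 2.6250 = 1.0762
Higher: breed at age 1 (1.1746).

1.17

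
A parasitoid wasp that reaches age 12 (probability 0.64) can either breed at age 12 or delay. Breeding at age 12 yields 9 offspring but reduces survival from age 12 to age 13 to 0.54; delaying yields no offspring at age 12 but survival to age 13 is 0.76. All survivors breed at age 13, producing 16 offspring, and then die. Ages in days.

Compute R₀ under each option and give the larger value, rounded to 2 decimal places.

breed at age 12: R₀ = 0.64 × (9 + 0.54 × 16) = 0.64 × 17.6400 = 11.2896
delay to age 13: R₀ = 0.64 × (0.76 × 16) = 0.64 × 12.1600 = 7.7824
Higher: breed at age 12 (11.2896).

11.29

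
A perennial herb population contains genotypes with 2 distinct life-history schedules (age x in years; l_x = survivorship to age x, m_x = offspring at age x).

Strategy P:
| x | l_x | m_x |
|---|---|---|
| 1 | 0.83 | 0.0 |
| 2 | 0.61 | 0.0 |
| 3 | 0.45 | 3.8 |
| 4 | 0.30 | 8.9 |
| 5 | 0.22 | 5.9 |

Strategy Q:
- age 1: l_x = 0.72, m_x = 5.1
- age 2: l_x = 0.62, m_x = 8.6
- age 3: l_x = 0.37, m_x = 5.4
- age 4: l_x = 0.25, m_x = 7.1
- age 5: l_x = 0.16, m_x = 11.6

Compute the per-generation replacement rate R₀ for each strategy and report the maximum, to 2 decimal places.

14.63

Strategy P: R₀ = 0.83×0.0 + 0.61×0.0 + 0.45×3.8 + 0.30×8.9 + 0.22×5.9 = 5.6780
Strategy Q: R₀ = 0.72×5.1 + 0.62×8.6 + 0.37×5.4 + 0.25×7.1 + 0.16×11.6 = 14.6330
Highest R₀: strategy Q with 14.6330.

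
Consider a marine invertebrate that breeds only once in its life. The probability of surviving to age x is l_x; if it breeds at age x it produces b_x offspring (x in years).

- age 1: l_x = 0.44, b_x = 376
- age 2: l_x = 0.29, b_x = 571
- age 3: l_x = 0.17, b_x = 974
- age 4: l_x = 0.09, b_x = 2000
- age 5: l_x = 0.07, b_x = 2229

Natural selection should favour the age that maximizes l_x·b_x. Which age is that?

4

Expected offspring if breeding at age x = l_x × b_x:
  age 1: 0.44 × 376 = 165.440
  age 2: 0.29 × 571 = 165.590
  age 3: 0.17 × 974 = 165.580
  age 4: 0.09 × 2000 = 180.000
  age 5: 0.07 × 2229 = 156.030
Maximum at age 4 (180.000).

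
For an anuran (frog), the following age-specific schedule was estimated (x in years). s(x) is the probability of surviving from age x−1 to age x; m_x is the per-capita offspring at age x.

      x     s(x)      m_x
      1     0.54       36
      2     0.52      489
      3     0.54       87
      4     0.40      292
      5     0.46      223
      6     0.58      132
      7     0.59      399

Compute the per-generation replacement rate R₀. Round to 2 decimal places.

199.82

Survivorship from birth: l_x = s_1·s_2·…·s_x.
  l_1 = 0.54000
  l_2 = 0.28080
  l_3 = 0.15163
  l_4 = 0.06065
  l_5 = 0.02790
  l_6 = 0.01618
  l_7 = 0.00955
R₀ = Σ l_x m_x:
  age 1: 0.54000 × 36 = 19.4400
  age 2: 0.28080 × 489 = 137.3112
  age 3: 0.15163 × 87 = 13.1918
  age 4: 0.06065 × 292 = 17.7098
  age 5: 0.02790 × 223 = 6.2217
  age 6: 0.01618 × 132 = 2.1358
  age 7: 0.00955 × 399 = 3.8104
R₀ = 19.4400 + 137.3112 + 13.1918 + 17.7098 + 6.2217 + 2.1358 + 3.8104 = 199.8207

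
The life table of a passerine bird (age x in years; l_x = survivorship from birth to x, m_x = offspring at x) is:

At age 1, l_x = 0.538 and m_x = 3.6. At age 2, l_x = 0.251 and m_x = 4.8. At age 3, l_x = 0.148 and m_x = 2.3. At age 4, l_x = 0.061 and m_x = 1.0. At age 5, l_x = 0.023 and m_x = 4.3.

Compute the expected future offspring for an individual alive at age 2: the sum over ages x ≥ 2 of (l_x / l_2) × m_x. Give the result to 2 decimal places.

6.79

l_2 = 0.251. Conditional survival from age 2 to x is l_x / l_2.
  x=2: (0.251/0.251) × 4.8 = 4.8000
  x=3: (0.148/0.251) × 2.3 = 1.3562
  x=4: (0.061/0.251) × 1.0 = 0.2430
  x=5: (0.023/0.251) × 4.3 = 0.3940
Sum = 4.8000 + 1.3562 + 0.2430 + 0.3940 = 6.7932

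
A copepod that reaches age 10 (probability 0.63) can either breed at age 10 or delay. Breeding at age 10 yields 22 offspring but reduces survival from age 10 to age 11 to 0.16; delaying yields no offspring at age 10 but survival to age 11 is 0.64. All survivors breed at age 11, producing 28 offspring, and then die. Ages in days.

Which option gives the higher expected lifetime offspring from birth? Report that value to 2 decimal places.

16.68

breed at age 10: R₀ = 0.63 × (22 + 0.16 × 28) = 0.63 × 26.4800 = 16.6824
delay to age 11: R₀ = 0.63 × (0.64 × 28) = 0.63 × 17.9200 = 11.2896
Higher: breed at age 10 (16.6824).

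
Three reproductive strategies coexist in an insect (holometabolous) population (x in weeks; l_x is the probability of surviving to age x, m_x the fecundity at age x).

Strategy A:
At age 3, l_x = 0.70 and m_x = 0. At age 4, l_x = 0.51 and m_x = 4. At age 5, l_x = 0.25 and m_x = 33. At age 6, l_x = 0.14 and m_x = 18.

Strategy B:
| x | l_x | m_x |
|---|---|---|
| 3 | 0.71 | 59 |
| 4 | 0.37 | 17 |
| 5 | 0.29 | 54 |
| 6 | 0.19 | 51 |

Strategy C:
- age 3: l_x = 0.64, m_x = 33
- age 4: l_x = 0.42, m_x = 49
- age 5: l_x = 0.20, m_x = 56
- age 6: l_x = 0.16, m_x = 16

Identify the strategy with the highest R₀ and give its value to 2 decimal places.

Strategy A: R₀ = 0.70×0 + 0.51×4 + 0.25×33 + 0.14×18 = 12.8100
Strategy B: R₀ = 0.71×59 + 0.37×17 + 0.29×54 + 0.19×51 = 73.5300
Strategy C: R₀ = 0.64×33 + 0.42×49 + 0.20×56 + 0.16×16 = 55.4600
Highest R₀: strategy B with 73.5300.

73.53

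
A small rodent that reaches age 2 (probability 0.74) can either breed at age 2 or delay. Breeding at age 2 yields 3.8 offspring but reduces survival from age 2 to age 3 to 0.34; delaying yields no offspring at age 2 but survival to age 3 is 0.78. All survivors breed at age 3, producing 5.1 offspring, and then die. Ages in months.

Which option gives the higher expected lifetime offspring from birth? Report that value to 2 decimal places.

breed at age 2: R₀ = 0.74 × (3.8 + 0.34 × 5.1) = 0.74 × 5.5340 = 4.0952
delay to age 3: R₀ = 0.74 × (0.78 × 5.1) = 0.74 × 3.9780 = 2.9437
Higher: breed at age 2 (4.0952).

4.10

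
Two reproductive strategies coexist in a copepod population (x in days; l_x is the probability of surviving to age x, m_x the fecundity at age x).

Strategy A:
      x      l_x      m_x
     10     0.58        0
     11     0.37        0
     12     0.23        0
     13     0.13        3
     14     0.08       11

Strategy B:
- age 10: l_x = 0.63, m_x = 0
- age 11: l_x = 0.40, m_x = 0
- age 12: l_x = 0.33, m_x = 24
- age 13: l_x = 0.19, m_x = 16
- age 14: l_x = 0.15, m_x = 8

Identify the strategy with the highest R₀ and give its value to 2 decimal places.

12.16

Strategy A: R₀ = 0.58×0 + 0.37×0 + 0.23×0 + 0.13×3 + 0.08×11 = 1.2700
Strategy B: R₀ = 0.63×0 + 0.40×0 + 0.33×24 + 0.19×16 + 0.15×8 = 12.1600
Highest R₀: strategy B with 12.1600.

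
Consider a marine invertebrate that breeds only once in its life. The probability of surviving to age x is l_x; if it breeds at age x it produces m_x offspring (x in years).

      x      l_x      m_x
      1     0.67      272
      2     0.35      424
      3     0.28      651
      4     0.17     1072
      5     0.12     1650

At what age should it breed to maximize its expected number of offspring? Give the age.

5

Expected offspring if breeding at age x = l_x × m_x:
  age 1: 0.67 × 272 = 182.240
  age 2: 0.35 × 424 = 148.400
  age 3: 0.28 × 651 = 182.280
  age 4: 0.17 × 1072 = 182.240
  age 5: 0.12 × 1650 = 198.000
Maximum at age 5 (198.000).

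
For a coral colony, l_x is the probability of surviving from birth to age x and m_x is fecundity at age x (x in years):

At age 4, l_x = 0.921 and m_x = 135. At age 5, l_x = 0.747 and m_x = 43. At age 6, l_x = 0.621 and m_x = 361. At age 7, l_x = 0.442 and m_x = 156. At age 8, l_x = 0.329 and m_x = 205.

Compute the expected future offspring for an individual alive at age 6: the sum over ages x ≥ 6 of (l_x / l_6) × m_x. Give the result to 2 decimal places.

l_6 = 0.621. Conditional survival from age 6 to x is l_x / l_6.
  x=6: (0.621/0.621) × 361 = 361.0000
  x=7: (0.442/0.621) × 156 = 111.0338
  x=8: (0.329/0.621) × 205 = 108.6071
Sum = 361.0000 + 111.0338 + 108.6071 = 580.6409

580.64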